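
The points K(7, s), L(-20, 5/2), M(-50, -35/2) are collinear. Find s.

41/2

Collinearity: (K − L) must be parallel to (M − L) = (-30, -20).
Cross-multiplying the components: (s − 5/2)·(-30) = (27)·(-20).
Solving gives s = 41/2.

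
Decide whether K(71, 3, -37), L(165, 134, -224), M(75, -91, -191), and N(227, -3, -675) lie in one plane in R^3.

Yes

A normal to the plane through K, L, M is n = KL × KM = (-37752, 13728, -9360).
The plane has equation n·P = -2292888. For N: n·N = -2292888.
Equal, so N lies in the plane and all four are coplanar.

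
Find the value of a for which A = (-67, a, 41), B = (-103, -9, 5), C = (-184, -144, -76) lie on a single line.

Direction BC = (-81, -135, -81). From the x-coordinate of A, the parameter along the line is τ = (-67 − (-103))/(-81) = -4/9.
Then a = (-9) + (-4/9)·(-135) = 51.

51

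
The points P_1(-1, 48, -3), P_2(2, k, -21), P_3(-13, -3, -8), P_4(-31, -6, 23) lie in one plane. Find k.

24

The points are coplanar iff P_1P_2 · (P_1P_3 × P_1P_4) = 0.
Expanding, this is linear in k: (462)k + (-11088) = 0.
So k = 24.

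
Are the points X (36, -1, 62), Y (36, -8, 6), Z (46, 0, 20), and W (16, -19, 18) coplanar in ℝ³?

Yes

With X as base: XY = (0, -7, -56), XZ = (10, 1, -42), XW = (-20, -18, -44).
XZ × XW = (-800, 1280, -160).
XY · (XZ × XW) = 0.
The scalar triple product vanishes, so the four points are coplanar.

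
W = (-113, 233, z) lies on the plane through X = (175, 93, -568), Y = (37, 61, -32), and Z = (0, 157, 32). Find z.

393

The plane through X, Y, Z has equation −53504x − 11000y − 14432z = -2188824.
Substituting W: (-14432)z + (3482952) = -2188824, so z = 393.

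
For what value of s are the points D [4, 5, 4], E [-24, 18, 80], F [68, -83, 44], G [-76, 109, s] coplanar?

The points are coplanar iff DE · (DF × DG) = 0.
Expanding, this is linear in s: (1632)s + (39168) = 0.
So s = -24.

-24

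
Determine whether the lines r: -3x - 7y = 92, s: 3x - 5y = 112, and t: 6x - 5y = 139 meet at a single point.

Yes

Lines aᵢx + bᵢy = cᵢ with pairwise distinct directions are concurrent exactly when det[aᵢ bᵢ cᵢ] = 0.
Here the determinant is 0.
It vanishes, so the lines are concurrent at (9, -17).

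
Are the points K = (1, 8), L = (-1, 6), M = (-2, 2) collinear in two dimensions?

No

KL = (-2, -2), KM = (-3, -6).
If collinear, KM would be a scalar multiple of KL. But (-2)·(-6) ≠ (-2)·(-3) (difference 6), so they are not parallel; the points are not collinear.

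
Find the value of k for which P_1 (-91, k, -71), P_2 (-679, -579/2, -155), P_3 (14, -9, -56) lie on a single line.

Collinearity requires P_1P_2 × P_1P_3 = 0; each component is linear in k.
The x-component gives (-99)k + (-10197/2) = 0, so k = -103/2.
The remaining components then also vanish.

-103/2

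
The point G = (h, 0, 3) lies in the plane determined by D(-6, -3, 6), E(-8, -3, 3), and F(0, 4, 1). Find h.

Coplanarity requires DE · (DF × DG) = 0.
DE = (-2, 0, -3), DF = (6, 7, -5); the triple product is linear in h with coefficient 21 and constant term 84.
Setting it to zero: h = -4.

-4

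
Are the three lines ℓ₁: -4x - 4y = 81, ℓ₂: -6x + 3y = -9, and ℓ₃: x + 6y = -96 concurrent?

Intersecting ℓ₁ and ℓ₂: solving the 2×2 system gives (x, y) = (-23/4, -29/2).
Substitute into ℓ₃: (1)(-23/4) + (6)(-29/2) = -371/4.
But ℓ₃ requires -96 ≠ -371/4, so the three lines have no common point.

No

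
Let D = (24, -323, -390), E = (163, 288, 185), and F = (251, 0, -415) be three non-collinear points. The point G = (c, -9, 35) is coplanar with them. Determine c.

A normal to the plane is n = DE × DF = (-201000, 134000, -93800).
G lies in the plane iff n · DG = 0.
This gives (-201000)c + (7035000) = 0, so c = 35.

35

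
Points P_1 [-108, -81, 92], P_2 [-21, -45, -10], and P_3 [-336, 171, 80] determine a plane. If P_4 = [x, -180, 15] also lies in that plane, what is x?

A normal to the plane is n = P_1P_2 × P_1P_3 = (25272, 24300, 30132).
P_4 lies in the plane iff n · P_1P_4 = 0.
This gives (25272)x + (-1996488) = 0, so x = 79.

79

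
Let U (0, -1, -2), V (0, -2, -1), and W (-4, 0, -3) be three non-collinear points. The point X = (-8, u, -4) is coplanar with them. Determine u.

1

The plane through U, V, W has equation −4y − 4z = 12.
Substituting X: (-4)u + (16) = 12, so u = 1.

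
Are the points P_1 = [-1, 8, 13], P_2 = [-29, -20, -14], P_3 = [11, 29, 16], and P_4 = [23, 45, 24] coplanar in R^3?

With P_1 as base: P_1P_2 = (-28, -28, -27), P_1P_3 = (12, 21, 3), P_1P_4 = (24, 37, 11).
P_1P_3 × P_1P_4 = (120, -60, -60).
P_1P_2 · (P_1P_3 × P_1P_4) = -60.
Since -60 ≠ 0, the four points are not coplanar.

No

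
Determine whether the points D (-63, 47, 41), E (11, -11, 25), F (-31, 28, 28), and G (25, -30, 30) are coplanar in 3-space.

Yes

The four points are coplanar iff the 3×3 determinant with rows DE, DF, DG is zero.
Rows: (74, -58, -16), (32, -19, -13), (88, -77, -11).
Expanding along the first row: (74)(-792) − (-58)(792) + (-16)(-792) = 0.
Zero determinant ⇒ coplanar.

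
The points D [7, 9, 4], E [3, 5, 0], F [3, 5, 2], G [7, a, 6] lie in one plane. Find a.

9

Coplanarity ⇔ det[DE; DF; DG] = 0.
Expanding, this is linear in a: (8)a + (-72) = 0.
So a = 9.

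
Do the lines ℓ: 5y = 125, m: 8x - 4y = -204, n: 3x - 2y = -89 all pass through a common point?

Yes

The three lines meet at one point iff the augmented coefficient matrix [aᵢ bᵢ cᵢ] has rank < 3, i.e. its determinant vanishes.
Here the determinant is 0.
It vanishes, so the lines are concurrent at (-13, 25).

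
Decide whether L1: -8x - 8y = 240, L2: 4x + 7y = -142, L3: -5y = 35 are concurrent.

Lines aᵢx + bᵢy = cᵢ with pairwise distinct directions are concurrent exactly when det[aᵢ bᵢ cᵢ] = 0.
Here the determinant is 40.
Nonzero, so no common point exists.

No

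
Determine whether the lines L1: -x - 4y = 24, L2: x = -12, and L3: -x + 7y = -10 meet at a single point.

No

The three lines meet at one point iff the augmented coefficient matrix [aᵢ bᵢ cᵢ] has rank < 3, i.e. its determinant vanishes.
Here the determinant is -4.
Nonzero, so no common point exists.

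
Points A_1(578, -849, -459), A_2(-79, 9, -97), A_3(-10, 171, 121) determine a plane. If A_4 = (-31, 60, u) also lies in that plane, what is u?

-8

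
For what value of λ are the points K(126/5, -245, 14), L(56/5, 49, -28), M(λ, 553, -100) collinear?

-64/5

Direction KL = (-14, 294, -42). From the y-coordinate of M, the parameter along the line is τ = (553 − (-245))/294 = 19/7.
Then λ = 126/5 + 19/7·(-14) = -64/5.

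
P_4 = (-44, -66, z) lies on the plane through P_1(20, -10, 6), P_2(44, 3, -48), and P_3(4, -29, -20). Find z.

Coplanarity requires P_1P_2 · (P_1P_3 × P_1P_4) = 0.
P_1P_2 = (24, 13, -54), P_1P_3 = (-16, -19, -26); the triple product is linear in z with coefficient -248 and constant term 5456.
Setting it to zero: z = 22.

22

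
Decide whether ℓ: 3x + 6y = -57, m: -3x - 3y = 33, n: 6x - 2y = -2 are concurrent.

Yes

Intersecting ℓ and m: solving the 2×2 system gives (x, y) = (-3, -8).
Substitute into n: (6)(-3) + (-2)(-8) = -2.
This equals -2, so (-3, -8) lies on all three lines and they are concurrent.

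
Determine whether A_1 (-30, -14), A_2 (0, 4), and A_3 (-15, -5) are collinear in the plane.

A_1A_2 = (30, 18), A_1A_3 = (15, 9).
det[A_1A_2; A_1A_3] = (30)(9) − (18)(15) = 0.
The determinant is zero, so the points are collinear.

Yes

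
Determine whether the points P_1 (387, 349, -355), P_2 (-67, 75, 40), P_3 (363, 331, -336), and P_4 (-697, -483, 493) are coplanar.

Yes

A normal to the plane through P_1, P_2, P_3 is n = P_1P_2 × P_1P_3 = (1904, -854, 1596).
The plane has equation n·P = -127778. For P_4: n·P_4 = -127778.
Equal, so P_4 lies in the plane and all four are coplanar.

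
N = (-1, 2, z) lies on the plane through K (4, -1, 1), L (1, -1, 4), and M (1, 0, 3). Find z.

3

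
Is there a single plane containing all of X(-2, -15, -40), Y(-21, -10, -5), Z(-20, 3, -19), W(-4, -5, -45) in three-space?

Yes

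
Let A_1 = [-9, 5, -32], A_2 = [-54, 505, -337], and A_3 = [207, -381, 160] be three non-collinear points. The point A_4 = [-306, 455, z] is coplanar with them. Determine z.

-245

The plane through A_1, A_2, A_3 has equation −21730x − 57240y − 90630z = 2809530.
Substituting A_4: (-90630)z + (-19394820) = 2809530, so z = -245.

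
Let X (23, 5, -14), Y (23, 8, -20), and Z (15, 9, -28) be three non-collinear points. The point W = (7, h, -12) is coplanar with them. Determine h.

Coplanarity requires XY · (XZ × XW) = 0.
XY = (0, 3, -6), XZ = (-8, 4, -14); the triple product is linear in h with coefficient 48 and constant term 96.
Setting it to zero: h = -2.

-2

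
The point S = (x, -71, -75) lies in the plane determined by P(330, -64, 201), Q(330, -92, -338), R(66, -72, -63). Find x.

A normal to the plane is n = PQ × PR = (3080, 142296, -7392).
S lies in the plane iff n · PS = 0.
This gives (3080)x + (27720) = 0, so x = -9.

-9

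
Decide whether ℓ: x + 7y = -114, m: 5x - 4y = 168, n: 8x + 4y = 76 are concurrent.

No

The three lines meet at one point iff the augmented coefficient matrix [aᵢ bᵢ cᵢ] has rank < 3, i.e. its determinant vanishes.
Here the determinant is -156.
Nonzero, so no common point exists.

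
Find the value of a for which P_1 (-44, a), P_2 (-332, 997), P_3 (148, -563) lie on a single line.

The three points are collinear iff det[P_1P_2; P_1P_3] = 0.
This determinant is linear in a: (480)a + (-29280) = 0, so a = 61.

61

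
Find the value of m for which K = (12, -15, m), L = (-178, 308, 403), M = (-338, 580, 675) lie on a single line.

80

Direction LM = (-160, 272, 272). From the x-coordinate of K, the parameter along the line is τ = (12 − (-178))/(-160) = -19/16.
Then m = 403 + (-19/16)·(272) = 80.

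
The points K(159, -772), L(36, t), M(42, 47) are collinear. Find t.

Collinearity: (L − K) must be parallel to (M − K) = (-117, 819).
Cross-multiplying the components: (t − (-772))·(-117) = (-123)·(819).
Solving gives t = 89.

89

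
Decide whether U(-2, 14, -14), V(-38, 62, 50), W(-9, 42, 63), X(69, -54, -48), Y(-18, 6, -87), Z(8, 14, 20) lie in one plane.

No

The plane through U, V, W has normal n = UV × UW = (1904, 2324, -672) and equation n·P = 38136.
Checking the remaining points: n·X = 38136, n·Y = 38136, n·Z = 34328.
Since n·Z = 34328 ≠ 38136, Z is off the plane and the points are not all coplanar.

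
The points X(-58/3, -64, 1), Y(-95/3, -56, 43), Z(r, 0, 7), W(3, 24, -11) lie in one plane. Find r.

-8

Coplanarity ⇔ det[XY; XZ; XW] = 0.
Expanding, this is linear in r: (3792)r + (30336) = 0.
So r = -8.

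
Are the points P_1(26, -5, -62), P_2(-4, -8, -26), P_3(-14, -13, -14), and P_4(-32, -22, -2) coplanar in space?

No

The four points are coplanar iff the 3×3 determinant with rows P_1P_2, P_1P_3, P_1P_4 is zero.
Rows: (-30, -3, 36), (-40, -8, 48), (-58, -17, 60).
Expanding along the first row: (-30)(336) − (-3)(384) + (36)(216) = -1152.
Nonzero ⇒ not coplanar.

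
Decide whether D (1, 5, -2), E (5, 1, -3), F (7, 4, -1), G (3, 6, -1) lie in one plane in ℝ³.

With D as base: DE = (4, -4, -1), DF = (6, -1, 1), DG = (2, 1, 1).
DF × DG = (-2, -4, 8).
DE · (DF × DG) = 0.
The scalar triple product vanishes, so the four points are coplanar.

Yes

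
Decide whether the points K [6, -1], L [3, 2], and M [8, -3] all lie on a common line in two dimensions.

Yes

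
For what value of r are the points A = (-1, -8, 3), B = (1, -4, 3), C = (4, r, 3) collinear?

2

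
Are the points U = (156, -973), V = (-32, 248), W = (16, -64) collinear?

No

UV = (-188, 1221), UW = (-140, 909).
If collinear, UW would be a scalar multiple of UV. But (-188)·(909) ≠ (1221)·(-140) (difference 48), so they are not parallel; the points are not collinear.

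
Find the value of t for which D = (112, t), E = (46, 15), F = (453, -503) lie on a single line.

Collinearity: (D − E) must be parallel to (F − E) = (407, -518).
Cross-multiplying the components: (t − 15)·(407) = (66)·(-518).
Solving gives t = -69.

-69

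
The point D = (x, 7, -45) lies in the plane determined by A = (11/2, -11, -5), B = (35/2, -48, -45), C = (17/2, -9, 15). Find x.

A normal to the plane is n = AB × AC = (-660, -360, 135).
D lies in the plane iff n · AD = 0.
This gives (-660)x + (-8250) = 0, so x = -25/2.

-25/2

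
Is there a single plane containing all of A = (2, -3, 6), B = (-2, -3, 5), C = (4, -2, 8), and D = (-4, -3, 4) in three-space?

The four points are coplanar iff the 3×3 determinant with rows AB, AC, AD is zero.
Rows: (-4, 0, -1), (2, 1, 2), (-6, 0, -2).
Expanding along the first row: (-4)(-2) − (0)(8) + (-1)(6) = 2.
Nonzero ⇒ not coplanar.

No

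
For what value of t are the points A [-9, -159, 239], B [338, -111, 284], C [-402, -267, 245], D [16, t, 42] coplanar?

The points are coplanar iff AB · (AC × AD) = 0.
Expanding, this is linear in t: (-19767)t + (652311) = 0.
So t = 33.

33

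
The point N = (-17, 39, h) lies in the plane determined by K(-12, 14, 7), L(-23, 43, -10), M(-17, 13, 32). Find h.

The plane through K, L, M has equation 708x + 360y + 156z = -2364.
Substituting N: (156)h + (2004) = -2364, so h = -28.

-28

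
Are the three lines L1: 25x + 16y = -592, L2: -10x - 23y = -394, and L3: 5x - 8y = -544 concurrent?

Yes

The three lines meet at one point iff the augmented coefficient matrix [aᵢ bᵢ cᵢ] has rank < 3, i.e. its determinant vanishes.
Here the determinant is 0.
It vanishes, so the lines are concurrent at (-48, 38).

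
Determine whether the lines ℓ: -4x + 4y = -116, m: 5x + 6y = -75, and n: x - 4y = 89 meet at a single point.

Yes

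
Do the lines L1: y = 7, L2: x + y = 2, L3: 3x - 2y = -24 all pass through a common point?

No

Lines aᵢx + bᵢy = cᵢ with pairwise distinct directions are concurrent exactly when det[aᵢ bᵢ cᵢ] = 0.
Here the determinant is -5.
Nonzero, so no common point exists.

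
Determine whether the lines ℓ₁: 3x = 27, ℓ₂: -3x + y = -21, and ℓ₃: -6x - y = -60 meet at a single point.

Yes

Intersecting ℓ₁ and ℓ₂: solving the 2×2 system gives (x, y) = (9, 6).
Substitute into ℓ₃: (-6)(9) + (-1)(6) = -60.
This equals -60, so (9, 6) lies on all three lines and they are concurrent.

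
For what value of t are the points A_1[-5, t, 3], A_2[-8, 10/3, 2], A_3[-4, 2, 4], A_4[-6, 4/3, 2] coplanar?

5/3

Coplanarity ⇔ det[A_1A_2; A_1A_3; A_1A_4] = 0.
Expanding, this is linear in t: (-4)t + (20/3) = 0.
So t = 5/3.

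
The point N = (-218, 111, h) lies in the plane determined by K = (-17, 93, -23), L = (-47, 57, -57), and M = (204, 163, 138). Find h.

-132

Coplanarity requires KL · (KM × KN) = 0.
KL = (-30, -36, -34), KM = (221, 70, 161); the triple product is linear in h with coefficient 5856 and constant term 772992.
Setting it to zero: h = -132.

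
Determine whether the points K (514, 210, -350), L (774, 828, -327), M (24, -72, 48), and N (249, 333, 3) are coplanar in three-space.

A normal to the plane through K, L, M is n = KL × KM = (252450, -114750, 229500).
The plane has equation n·P = 25336800. For N: n·N = 25336800.
Equal, so N lies in the plane and all four are coplanar.

Yes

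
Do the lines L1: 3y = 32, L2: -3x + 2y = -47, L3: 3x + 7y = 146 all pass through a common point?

Intersecting L1 and L2: solving the 2×2 system gives (x, y) = (205/9, 32/3).
Substitute into L3: (3)(205/9) + (7)(32/3) = 143.
But L3 requires 146 ≠ 143, so the three lines have no common point.

No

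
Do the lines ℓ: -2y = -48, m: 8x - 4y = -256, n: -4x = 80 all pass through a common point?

Yes

Intersecting ℓ and m: solving the 2×2 system gives (x, y) = (-20, 24).
Substitute into n: (-4)(-20) + (0)(24) = 80.
This equals 80, so (-20, 24) lies on all three lines and they are concurrent.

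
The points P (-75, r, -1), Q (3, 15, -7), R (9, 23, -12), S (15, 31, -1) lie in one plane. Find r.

-89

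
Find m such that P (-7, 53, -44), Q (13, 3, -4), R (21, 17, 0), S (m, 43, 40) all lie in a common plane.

65

The points are coplanar iff PQ · (PR × PS) = 0.
Expanding, this is linear in m: (-760)m + (49400) = 0.
So m = 65.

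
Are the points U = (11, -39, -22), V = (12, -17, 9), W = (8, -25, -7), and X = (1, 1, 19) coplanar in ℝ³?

A normal to the plane through U, V, W is n = UV × UW = (-104, -108, 80).
The plane has equation n·P = 1308. For X: n·X = 1308.
Equal, so X lies in the plane and all four are coplanar.

Yes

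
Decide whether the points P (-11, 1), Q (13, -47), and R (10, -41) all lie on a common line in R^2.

PQ = (24, -48), PR = (21, -42).
Twice the signed area of △PQR is (24)(-42) − (-48)(21) = 0.
The triangle is degenerate (zero area), so the points are collinear.

Yes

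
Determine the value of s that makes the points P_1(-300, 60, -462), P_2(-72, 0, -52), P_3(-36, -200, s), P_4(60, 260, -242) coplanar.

289

Coplanarity ⇔ det[P_1P_2; P_1P_3; P_1P_4] = 0.
Expanding, this is linear in s: (-67200)s + (19420800) = 0.
So s = 289.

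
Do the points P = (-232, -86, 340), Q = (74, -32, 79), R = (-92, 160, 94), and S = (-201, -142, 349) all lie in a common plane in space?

A normal to the plane through P, Q, R is n = PQ × PR = (50922, 38736, 67716).
The plane has equation n·X = 7878240. For S: n·S = 7897050.
7897050 ≠ 7878240, so S is off the plane.

No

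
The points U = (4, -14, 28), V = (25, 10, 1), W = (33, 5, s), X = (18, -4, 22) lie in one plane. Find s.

The points are coplanar iff UV · (UW × UX) = 0.
Expanding, this is linear in s: (126)s + (-2394) = 0.
So s = 19.

19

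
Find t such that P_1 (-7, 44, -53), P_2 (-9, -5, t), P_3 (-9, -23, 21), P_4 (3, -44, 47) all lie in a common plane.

1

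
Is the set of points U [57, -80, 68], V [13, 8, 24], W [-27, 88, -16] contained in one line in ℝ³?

UV = (-44, 88, -44), UW = (-84, 168, -84).
UV × UW = (0, 0, 0).
The cross product vanishes, so the three points are collinear.

Yes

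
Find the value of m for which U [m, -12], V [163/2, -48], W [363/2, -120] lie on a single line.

Collinearity: (U − V) must be parallel to (W − V) = (100, -72).
Cross-multiplying the components: (m − 163/2)·(-72) = (36)·(100).
Solving gives m = 63/2.

63/2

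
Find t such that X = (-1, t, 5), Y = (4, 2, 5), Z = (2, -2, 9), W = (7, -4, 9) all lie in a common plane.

Coplanarity ⇔ det[XY; XZ; XW] = 0.
Expanding, this is linear in t: (-20)t + (80) = 0.
So t = 4.

4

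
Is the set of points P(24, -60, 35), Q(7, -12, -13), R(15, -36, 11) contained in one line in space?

No

PQ = (-17, 48, -48), PR = (-9, 24, -24).
Comparing components 3 and 1: (-48)(-9) − (-17)(-24) = 24 ≠ 0, so PQ and PR are not parallel and the points are not collinear.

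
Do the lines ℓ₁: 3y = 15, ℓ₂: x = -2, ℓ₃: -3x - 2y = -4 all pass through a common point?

Yes

Intersecting ℓ₁ and ℓ₂: solving the 2×2 system gives (x, y) = (-2, 5).
Substitute into ℓ₃: (-3)(-2) + (-2)(5) = -4.
This equals -4, so (-2, 5) lies on all three lines and they are concurrent.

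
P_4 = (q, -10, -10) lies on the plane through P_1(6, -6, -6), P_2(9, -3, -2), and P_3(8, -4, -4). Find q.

2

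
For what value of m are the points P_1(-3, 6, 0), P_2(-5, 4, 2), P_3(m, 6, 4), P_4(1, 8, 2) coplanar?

-1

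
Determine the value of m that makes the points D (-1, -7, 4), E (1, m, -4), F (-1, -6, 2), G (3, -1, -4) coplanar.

-2

Coplanarity ⇔ det[DE; DF; DG] = 0.
Expanding, this is linear in m: (-8)m + (-16) = 0.
So m = -2.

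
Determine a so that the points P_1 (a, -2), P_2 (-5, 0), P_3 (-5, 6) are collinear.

-5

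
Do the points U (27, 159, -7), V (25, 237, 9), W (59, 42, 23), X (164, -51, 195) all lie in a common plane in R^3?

Yes

The four points are coplanar iff the 3×3 determinant with rows UV, UW, UX is zero.
Rows: (-2, 78, 16), (32, -117, 30), (137, -210, 202).
Expanding along the first row: (-2)(-17334) − (78)(2354) + (16)(9309) = 0.
Zero determinant ⇒ coplanar.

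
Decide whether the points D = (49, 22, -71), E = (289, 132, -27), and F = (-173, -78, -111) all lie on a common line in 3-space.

DE = (240, 110, 44), DF = (-222, -100, -40).
DE × DF = (0, -168, 420).
The cross product is nonzero, so the points do not lie on one line.

No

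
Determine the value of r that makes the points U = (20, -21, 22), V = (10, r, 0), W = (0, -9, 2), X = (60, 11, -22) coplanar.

-7

Coplanarity ⇔ det[UV; UW; UX] = 0.
Expanding, this is linear in r: (-1680)r + (-11760) = 0.
So r = -7.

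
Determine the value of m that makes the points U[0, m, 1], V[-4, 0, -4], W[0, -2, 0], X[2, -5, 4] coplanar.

-3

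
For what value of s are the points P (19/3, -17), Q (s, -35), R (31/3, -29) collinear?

Collinearity: (Q − P) must be parallel to (R − P) = (4, -12).
Cross-multiplying the components: (s − 19/3)·(-12) = (-18)·(4).
Solving gives s = 37/3.

37/3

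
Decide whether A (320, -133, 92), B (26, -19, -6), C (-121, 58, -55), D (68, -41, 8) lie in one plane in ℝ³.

The four points are coplanar iff the 3×3 determinant with rows AB, AC, AD is zero.
Rows: (-294, 114, -98), (-441, 191, -147), (-252, 92, -84).
Expanding along the first row: (-294)(-2520) − (114)(0) + (-98)(7560) = 0.
Zero determinant ⇒ coplanar.

Yes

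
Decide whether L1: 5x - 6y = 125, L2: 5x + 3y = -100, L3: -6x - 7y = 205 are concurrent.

Yes

The three lines meet at one point iff the augmented coefficient matrix [aᵢ bᵢ cᵢ] has rank < 3, i.e. its determinant vanishes.
Here the determinant is 0.
It vanishes, so the lines are concurrent at (-5, -25).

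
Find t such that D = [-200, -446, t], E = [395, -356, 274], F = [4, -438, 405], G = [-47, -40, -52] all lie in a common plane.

The points are coplanar iff DE · (DF × DG) = 0.
Expanding, this is linear in t: (159800)t + (-69193400) = 0.
So t = 433.

433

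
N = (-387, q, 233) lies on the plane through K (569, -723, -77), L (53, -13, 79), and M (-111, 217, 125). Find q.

A normal to the plane is n = KL × KM = (-3220, -1848, -2240).
N lies in the plane iff n · KN = 0.
This gives (-1848)q + (1047816) = 0, so q = 567.

567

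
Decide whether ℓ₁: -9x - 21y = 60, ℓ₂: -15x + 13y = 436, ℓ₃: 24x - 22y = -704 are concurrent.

No

Lines aᵢx + bᵢy = cᵢ with pairwise distinct directions are concurrent exactly when det[aᵢ bᵢ cᵢ] = 0.
Here the determinant is -864.
Nonzero, so no common point exists.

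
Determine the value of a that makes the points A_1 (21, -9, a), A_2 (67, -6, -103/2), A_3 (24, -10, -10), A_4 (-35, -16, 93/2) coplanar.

Coplanarity ⇔ det[A_1A_2; A_1A_3; A_1A_4] = 0.
Expanding, this is linear in a: (-22)a + (-132) = 0.
So a = -6.

-6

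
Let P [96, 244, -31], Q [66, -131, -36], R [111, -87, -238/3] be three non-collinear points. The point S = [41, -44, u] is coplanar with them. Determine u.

A normal to the plane is n = PQ × PR = (16470, -1525, 15555).
S lies in the plane iff n · PS = 0.
This gives (15555)u + (15555) = 0, so u = -1.

-1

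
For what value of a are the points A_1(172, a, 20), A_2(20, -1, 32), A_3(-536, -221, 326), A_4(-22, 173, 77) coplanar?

The points are coplanar iff A_1A_2 · (A_1A_3 × A_1A_4) = 0.
Expanding, this is linear in a: (-12672)a + (7996032) = 0.
So a = 631.

631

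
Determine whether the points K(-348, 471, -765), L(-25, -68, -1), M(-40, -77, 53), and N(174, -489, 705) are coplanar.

With K as base: KL = (323, -539, 764), KM = (308, -548, 818), KN = (522, -960, 1470).
KM × KN = (-20280, -25764, -9624).
KL · (KM × KN) = -16380.
Since -16380 ≠ 0, the four points are not coplanar.

No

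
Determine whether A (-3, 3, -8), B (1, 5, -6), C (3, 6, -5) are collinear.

AB = (4, 2, 2), AC = (6, 3, 3).
Each component of AC is 3/2 times the corresponding component of AB, so AC = 3/2·AB and the points are collinear.

Yes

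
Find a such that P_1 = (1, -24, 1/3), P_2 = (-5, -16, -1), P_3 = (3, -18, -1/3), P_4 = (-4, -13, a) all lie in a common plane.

-4/3

Normal to plane P_1P_2P_3: n = (8/3, -20/3, -52); plane equation n·P = 436/3.
Requiring n·P_4 = 436/3: (-52)a + (76) = 436/3.
So a = -4/3.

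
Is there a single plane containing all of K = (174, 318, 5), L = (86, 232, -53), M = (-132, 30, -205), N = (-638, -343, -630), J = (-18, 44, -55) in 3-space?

No

The plane through K, L, M has normal n = KL × KM = (1356, -732, -972) and equation n·P = -1692.
Checking the remaining points: n·N = -1692, n·J = -3156.
Since n·J = -3156 ≠ -1692, J is off the plane and the points are not all coplanar.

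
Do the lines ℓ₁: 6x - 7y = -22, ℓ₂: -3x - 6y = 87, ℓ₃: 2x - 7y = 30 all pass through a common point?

The three lines meet at one point iff the augmented coefficient matrix [aᵢ bᵢ cᵢ] has rank < 3, i.e. its determinant vanishes.
Here the determinant is 0.
It vanishes, so the lines are concurrent at (-13, -8).

Yes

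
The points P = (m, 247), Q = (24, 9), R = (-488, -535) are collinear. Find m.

Collinearity: (P − Q) must be parallel to (R − Q) = (-512, -544).
Cross-multiplying the components: (m − 24)·(-544) = (238)·(-512).
Solving gives m = 248.

248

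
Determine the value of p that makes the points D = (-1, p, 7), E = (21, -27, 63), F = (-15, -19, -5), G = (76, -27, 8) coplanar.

Coplanarity ⇔ det[DE; DF; DG] = 0.
Expanding, this is linear in p: (5720)p + (120120) = 0.
So p = -21.

-21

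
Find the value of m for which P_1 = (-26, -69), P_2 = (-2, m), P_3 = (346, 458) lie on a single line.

-35

The three points are collinear iff det[P_1P_2; P_1P_3] = 0.
This determinant is linear in m: (-372)m + (-13020) = 0, so m = -35.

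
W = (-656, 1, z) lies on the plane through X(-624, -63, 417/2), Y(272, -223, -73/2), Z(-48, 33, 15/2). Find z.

409/2

A normal to the plane is n = XY × XZ = (55680, 38976, 178176).
W lies in the plane iff n · XW = 0.
This gives (178176)z + (-36436992) = 0, so z = 409/2.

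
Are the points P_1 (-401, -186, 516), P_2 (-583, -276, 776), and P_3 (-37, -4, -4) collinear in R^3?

No

P_1P_2 = (-182, -90, 260), P_1P_3 = (364, 182, -520).
Comparing components 2 and 3: (-90)(-520) − (260)(182) = -520 ≠ 0, so P_1P_2 and P_1P_3 are not parallel and the points are not collinear.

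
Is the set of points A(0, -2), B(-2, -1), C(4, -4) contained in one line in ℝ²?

Yes

AB = (-2, 1), AC = (4, -2).
Twice the signed area of △ABC is (-2)(-2) − (1)(4) = 0.
The triangle is degenerate (zero area), so the points are collinear.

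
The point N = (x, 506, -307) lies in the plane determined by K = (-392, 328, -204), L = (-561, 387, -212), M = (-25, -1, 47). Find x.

Coplanarity requires KL · (KM × KN) = 0.
KL = (-169, 59, -8), KM = (367, -329, 251); the triple product is linear in x with coefficient 12177 and constant term 8304714.
Setting it to zero: x = -682.

-682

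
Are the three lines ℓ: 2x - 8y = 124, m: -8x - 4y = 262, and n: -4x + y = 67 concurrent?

No

Intersecting ℓ and m: solving the 2×2 system gives (x, y) = (-200/9, -379/18).
Substitute into n: (-4)(-200/9) + (1)(-379/18) = 407/6.
But n requires 67 ≠ 407/6, so the three lines have no common point.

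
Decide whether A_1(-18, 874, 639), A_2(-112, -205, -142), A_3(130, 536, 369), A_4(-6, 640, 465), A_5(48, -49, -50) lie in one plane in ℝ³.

The plane through A_1, A_2, A_3 has normal n = A_1A_2 × A_1A_3 = (27352, -140968, 191464) and equation n·P = -1352872.
Checking the remaining points: n·A_4 = -1352872, n·A_5 = -1352872.
All equal -1352872, so all 5 points lie in one plane.

Yes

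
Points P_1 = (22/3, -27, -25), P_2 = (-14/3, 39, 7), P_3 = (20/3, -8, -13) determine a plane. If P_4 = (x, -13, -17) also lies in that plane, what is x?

6

Coplanarity requires P_1P_2 · (P_1P_3 × P_1P_4) = 0.
P_1P_2 = (-12, 66, 32), P_1P_3 = (-2/3, 19, 12); the triple product is linear in x with coefficient 184 and constant term -1104.
Setting it to zero: x = 6.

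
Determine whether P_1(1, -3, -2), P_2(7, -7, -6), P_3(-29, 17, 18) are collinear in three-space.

P_1P_2 = (6, -4, -4), P_1P_3 = (-30, 20, 20).
P_1P_2 × P_1P_3 = (0, 0, 0).
The cross product vanishes, so the three points are collinear.

Yes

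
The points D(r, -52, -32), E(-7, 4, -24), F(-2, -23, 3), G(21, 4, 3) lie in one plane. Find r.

Coplanarity ⇔ det[DE; DF; DG] = 0.
Expanding, this is linear in r: (729)r + (45927) = 0.
So r = -63.

-63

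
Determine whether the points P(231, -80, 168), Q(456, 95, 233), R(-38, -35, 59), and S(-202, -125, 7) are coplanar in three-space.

Yes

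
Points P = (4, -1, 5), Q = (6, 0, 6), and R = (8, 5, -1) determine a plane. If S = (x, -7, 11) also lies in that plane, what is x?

0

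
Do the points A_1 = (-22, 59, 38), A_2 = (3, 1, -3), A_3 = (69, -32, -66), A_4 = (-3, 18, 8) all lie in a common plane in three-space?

The four points are coplanar iff the 3×3 determinant with rows A_1A_2, A_1A_3, A_1A_4 is zero.
Rows: (25, -58, -41), (91, -91, -104), (19, -41, -30).
Expanding along the first row: (25)(-1534) − (-58)(-754) + (-41)(-2002) = 0.
Zero determinant ⇒ coplanar.

Yes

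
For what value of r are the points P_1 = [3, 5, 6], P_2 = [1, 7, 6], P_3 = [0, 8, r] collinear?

6

Collinearity requires P_1P_2 × P_1P_3 = 0; each component is linear in r.
The x-component gives (2)r + (-12) = 0, so r = 6.
The remaining components then also vanish.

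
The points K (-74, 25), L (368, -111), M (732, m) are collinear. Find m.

-223

Collinearity: (M − K) must be parallel to (L − K) = (442, -136).
Cross-multiplying the components: (m − 25)·(442) = (806)·(-136).
Solving gives m = -223.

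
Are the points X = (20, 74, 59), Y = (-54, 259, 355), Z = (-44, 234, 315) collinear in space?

XY = (-74, 185, 296), XZ = (-64, 160, 256).
Each component of XZ is 32/37 times the corresponding component of XY, so XZ = 32/37·XY and the points are collinear.

Yes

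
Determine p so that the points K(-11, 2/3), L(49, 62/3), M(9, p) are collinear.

22/3

Collinearity: (M − K) must be parallel to (L − K) = (60, 20).
Cross-multiplying the components: (p − 2/3)·(60) = (20)·(20).
Solving gives p = 22/3.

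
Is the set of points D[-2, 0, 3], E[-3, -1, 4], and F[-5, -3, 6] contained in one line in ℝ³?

Yes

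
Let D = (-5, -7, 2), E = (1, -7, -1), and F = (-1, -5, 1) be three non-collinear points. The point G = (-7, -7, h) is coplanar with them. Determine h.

The plane through D, E, F has equation 6x − 6y + 12z = 36.
Substituting G: (12)h + (0) = 36, so h = 3.

3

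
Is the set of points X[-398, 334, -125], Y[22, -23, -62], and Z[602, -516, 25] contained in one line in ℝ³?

Yes

XY = (420, -357, 63), XZ = (1000, -850, 150).
XY × XZ = (0, 0, 0).
The cross product vanishes, so the three points are collinear.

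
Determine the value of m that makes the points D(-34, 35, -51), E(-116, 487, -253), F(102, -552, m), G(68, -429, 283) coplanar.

421

Coplanarity ⇔ det[DE; DF; DG] = 0.
Expanding, this is linear in m: (8056)m + (-3391576) = 0.
So m = 421.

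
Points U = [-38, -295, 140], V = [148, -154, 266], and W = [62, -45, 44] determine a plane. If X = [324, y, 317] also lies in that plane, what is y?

A normal to the plane is n = UV × UW = (-45036, 30456, 32400).
X lies in the plane iff n · UX = 0.
This gives (30456)y + (-1583712) = 0, so y = 52.

52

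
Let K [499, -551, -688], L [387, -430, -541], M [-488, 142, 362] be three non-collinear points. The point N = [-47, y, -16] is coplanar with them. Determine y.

A normal to the plane is n = KL × KM = (25179, -27489, 41811).
N lies in the plane iff n · KN = 0.
This gives (-27489)y + (-797181) = 0, so y = -29.

-29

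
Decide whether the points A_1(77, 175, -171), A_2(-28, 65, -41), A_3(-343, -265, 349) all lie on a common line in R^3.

A_1A_2 = (-105, -110, 130), A_1A_3 = (-420, -440, 520).
A_1A_2 × A_1A_3 = (0, 0, 0).
The cross product vanishes, so the three points are collinear.

Yes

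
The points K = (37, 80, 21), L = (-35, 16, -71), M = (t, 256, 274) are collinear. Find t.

235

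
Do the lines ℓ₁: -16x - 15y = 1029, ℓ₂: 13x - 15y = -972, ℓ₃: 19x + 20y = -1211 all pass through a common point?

Yes

The three lines meet at one point iff the augmented coefficient matrix [aᵢ bᵢ cᵢ] has rank < 3, i.e. its determinant vanishes.
Here the determinant is 0.
It vanishes, so the lines are concurrent at (-69, 5).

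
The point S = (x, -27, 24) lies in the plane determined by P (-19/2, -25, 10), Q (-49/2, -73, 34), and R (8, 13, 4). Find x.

A normal to the plane is n = PQ × PR = (-624, 330, 270).
S lies in the plane iff n · PS = 0.
This gives (-624)x + (-2808) = 0, so x = -9/2.

-9/2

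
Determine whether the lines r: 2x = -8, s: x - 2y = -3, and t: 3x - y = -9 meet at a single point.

The three lines meet at one point iff the augmented coefficient matrix [aᵢ bᵢ cᵢ] has rank < 3, i.e. its determinant vanishes.
Here the determinant is -10.
Nonzero, so no common point exists.

No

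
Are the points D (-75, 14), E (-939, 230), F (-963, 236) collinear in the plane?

DE = (-864, 216), DF = (-888, 222).
Twice the signed area of △DEF is (-864)(222) − (216)(-888) = 0.
The triangle is degenerate (zero area), so the points are collinear.

Yes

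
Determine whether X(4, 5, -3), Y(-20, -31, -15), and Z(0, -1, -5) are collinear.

Yes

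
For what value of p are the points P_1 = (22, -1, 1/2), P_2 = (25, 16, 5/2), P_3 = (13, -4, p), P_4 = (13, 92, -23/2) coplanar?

The points are coplanar iff P_1P_2 · (P_1P_3 × P_1P_4) = 0.
Expanding, this is linear in p: (-432)p + (-3240) = 0.
So p = -15/2.

-15/2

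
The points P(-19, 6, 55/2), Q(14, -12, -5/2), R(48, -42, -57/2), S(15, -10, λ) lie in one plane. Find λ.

-9/2

The points are coplanar iff PQ · (PR × PS) = 0.
Expanding, this is linear in λ: (-378)λ + (-1701) = 0.
So λ = -9/2.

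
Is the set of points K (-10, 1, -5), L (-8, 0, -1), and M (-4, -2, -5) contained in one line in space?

KL = (2, -1, 4), KM = (6, -3, 0).
KL × KM = (12, 24, 0).
The cross product is nonzero, so the points do not lie on one line.

No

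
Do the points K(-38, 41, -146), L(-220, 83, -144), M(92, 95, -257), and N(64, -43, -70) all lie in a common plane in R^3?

With K as base: KL = (-182, 42, 2), KM = (130, 54, -111), KN = (102, -84, 76).
KM × KN = (-5220, -21202, -16428).
KL · (KM × KN) = 26700.
Since 26700 ≠ 0, the four points are not coplanar.

No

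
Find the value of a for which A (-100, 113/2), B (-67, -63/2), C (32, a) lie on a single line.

The three points are collinear iff det[AB; AC] = 0.
This determinant is linear in a: (33)a + (19503/2) = 0, so a = -591/2.

-591/2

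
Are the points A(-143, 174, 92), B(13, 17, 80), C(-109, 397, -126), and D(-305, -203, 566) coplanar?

With A as base: AB = (156, -157, -12), AC = (34, 223, -218), AD = (-162, -377, 474).
AC × AD = (23516, 19200, 23308).
AB · (AC × AD) = 374400.
Since 374400 ≠ 0, the four points are not coplanar.

No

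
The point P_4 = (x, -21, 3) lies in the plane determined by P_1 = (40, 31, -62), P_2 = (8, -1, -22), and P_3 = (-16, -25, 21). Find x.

-12

Coplanarity requires P_1P_2 · (P_1P_3 × P_1P_4) = 0.
P_1P_2 = (-32, -32, 40), P_1P_3 = (-56, -56, 83); the triple product is linear in x with coefficient -416 and constant term -4992.
Setting it to zero: x = -12.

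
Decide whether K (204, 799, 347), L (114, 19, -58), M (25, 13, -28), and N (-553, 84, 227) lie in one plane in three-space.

No

The four points are coplanar iff the 3×3 determinant with rows KL, KM, KN is zero.
Rows: (-90, -780, -405), (-179, -786, -375), (-757, -715, -120).
Expanding along the first row: (-90)(-173805) − (-780)(-262395) + (-405)(-467017) = 116235.
Nonzero ⇒ not coplanar.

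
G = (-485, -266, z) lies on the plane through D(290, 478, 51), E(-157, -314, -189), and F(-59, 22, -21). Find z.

Coplanarity requires DE · (DF × DG) = 0.
DE = (-447, -792, -240), DF = (-349, -456, -72); the triple product is linear in z with coefficient -72576 and constant term 5951232.
Setting it to zero: z = 82.

82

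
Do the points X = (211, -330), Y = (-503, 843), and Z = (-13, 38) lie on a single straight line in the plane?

XY = (-714, 1173), XZ = (-224, 368).
Twice the signed area of △XYZ is (-714)(368) − (1173)(-224) = 0.
The triangle is degenerate (zero area), so the points are collinear.

Yes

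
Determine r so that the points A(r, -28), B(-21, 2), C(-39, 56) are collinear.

Collinearity: (A − B) must be parallel to (C − B) = (-18, 54).
Cross-multiplying the components: (r − (-21))·(54) = (-30)·(-18).
Solving gives r = -11.

-11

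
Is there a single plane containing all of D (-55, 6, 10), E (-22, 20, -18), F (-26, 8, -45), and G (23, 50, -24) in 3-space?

With D as base: DE = (33, 14, -28), DF = (29, 2, -55), DG = (78, 44, -34).
DF × DG = (2352, -3304, 1120).
DE · (DF × DG) = 0.
The scalar triple product vanishes, so the four points are coplanar.

Yes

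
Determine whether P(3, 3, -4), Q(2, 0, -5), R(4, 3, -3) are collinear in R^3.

PQ = (-1, -3, -1), PR = (1, 0, 1).
PQ × PR = (-3, 0, 3).
The cross product is nonzero, so the points do not lie on one line.

No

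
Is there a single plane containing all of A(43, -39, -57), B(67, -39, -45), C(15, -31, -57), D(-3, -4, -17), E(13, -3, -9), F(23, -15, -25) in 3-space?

The plane through A, B, C has normal n = AB × AC = (-96, -336, 192) and equation n·P = -1968.
Checking the remaining points: n·D = -1632, n·E = -1968, n·F = -1968.
Since n·D = -1632 ≠ -1968, D is off the plane and the points are not all coplanar.

No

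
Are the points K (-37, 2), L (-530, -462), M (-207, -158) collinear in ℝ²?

Yes

KL = (-493, -464), KM = (-170, -160).
det[KL; KM] = (-493)(-160) − (-464)(-170) = 0.
The determinant is zero, so the points are collinear.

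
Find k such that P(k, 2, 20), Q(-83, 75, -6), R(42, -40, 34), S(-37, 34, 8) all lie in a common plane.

-7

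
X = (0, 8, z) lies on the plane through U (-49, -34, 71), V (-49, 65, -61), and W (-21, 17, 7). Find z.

22

The plane through U, V, W has equation 396x − 3696y − 2772z = -90552.
Substituting X: (-2772)z + (-29568) = -90552, so z = 22.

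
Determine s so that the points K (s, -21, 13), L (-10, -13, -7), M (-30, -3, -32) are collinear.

6

Direction LM = (-20, 10, -25). From the y-coordinate of K, the parameter along the line is τ = (-21 − (-13))/10 = -4/5.
Then s = (-10) + (-4/5)·(-20) = 6.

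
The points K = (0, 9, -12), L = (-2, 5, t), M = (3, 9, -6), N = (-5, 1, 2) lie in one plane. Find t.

-4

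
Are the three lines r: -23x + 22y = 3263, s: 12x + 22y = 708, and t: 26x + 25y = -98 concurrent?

Yes

Intersecting r and s: solving the 2×2 system gives (x, y) = (-73, 72).
Substitute into t: (26)(-73) + (25)(72) = -98.
This equals -98, so (-73, 72) lies on all three lines and they are concurrent.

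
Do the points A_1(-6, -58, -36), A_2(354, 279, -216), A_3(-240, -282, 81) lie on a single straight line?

A_1A_2 = (360, 337, -180), A_1A_3 = (-234, -224, 117).
A_1A_2 × A_1A_3 = (-891, 0, -1782).
The cross product is nonzero, so the points do not lie on one line.

No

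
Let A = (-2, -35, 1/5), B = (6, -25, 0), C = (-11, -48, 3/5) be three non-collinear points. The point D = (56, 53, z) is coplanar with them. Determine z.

Coplanarity requires AB · (AC × AD) = 0.
AB = (8, 10, -1/5), AC = (-9, -13, 2/5); the triple product is linear in z with coefficient -14 and constant term -196/5.
Setting it to zero: z = -14/5.

-14/5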